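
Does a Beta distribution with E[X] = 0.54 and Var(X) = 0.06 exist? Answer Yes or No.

A Beta with mean μ has variance μ(1−μ)/(α+β+1) < μ(1−μ).
Here μ(1−μ) = 0.54×0.46 = 0.2484, and 0.06 < 0.2484.

Yes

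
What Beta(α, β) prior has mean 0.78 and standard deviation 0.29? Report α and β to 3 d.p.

α = 0.812, β = 0.229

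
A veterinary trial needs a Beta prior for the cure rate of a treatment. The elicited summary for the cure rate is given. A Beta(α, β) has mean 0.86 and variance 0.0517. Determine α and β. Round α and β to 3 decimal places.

α = 1.143, β = 0.186

Write ν = α+β; then α = μν and Var = μ(1−μ)/(ν+1).
ν = μ(1−μ)/Var − 1 = 0.1204/0.0517 − 1 = 1.3288.
α = 0.86·1.3288 = 1.143, β = 0.14·1.3288 = 0.186.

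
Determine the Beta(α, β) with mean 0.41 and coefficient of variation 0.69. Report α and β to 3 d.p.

α = 0.829, β = 1.193

Var = (CV·μ)² = (0.69×0.41)² = 0.080032.
α+β = μ(1−μ)/Var − 1 = 0.2419/0.080032 − 1 = 2.0225.
Thus α = 0.41·2.0225 = 0.829 and β = 0.59·2.0225 = 1.193.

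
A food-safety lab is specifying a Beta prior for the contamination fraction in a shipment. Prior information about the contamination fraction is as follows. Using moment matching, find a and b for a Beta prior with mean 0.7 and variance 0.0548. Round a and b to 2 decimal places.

By moment matching, a+b = μ(1−μ)/σ² − 1 = (0.7·0.3)/0.0548 − 1 = 3.8321 − 1 = 2.8321.
Since a/(a+b) = μ, a = 0.7·2.8321 = 1.98 and b = 0.3·2.8321 = 0.85.

a = 1.98, b = 0.85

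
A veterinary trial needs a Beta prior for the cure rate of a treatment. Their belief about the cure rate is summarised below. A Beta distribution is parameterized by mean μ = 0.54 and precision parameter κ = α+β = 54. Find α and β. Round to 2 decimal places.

Split κ in proportion μ : (1−μ): α = 0.54·54 = 29.16, β = 54 − 29.16 = 24.84.

α = 29.16, β = 24.84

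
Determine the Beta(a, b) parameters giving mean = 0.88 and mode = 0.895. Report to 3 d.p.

Let s = a+b. Mean gives a = μs = 0.88s; mode gives (a−1)/(s−2) = 0.895.
Substituting: 0.88s − 1 = 0.895(s−2) = 0.895s − 1.790, so -0.015s = -0.790 and s = 52.6667.
Then a = 0.88×52.6667 = 46.347 and b = s−a = 6.320.

a = 46.347, b = 6.320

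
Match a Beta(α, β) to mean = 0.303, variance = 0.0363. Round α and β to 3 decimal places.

α = 1.460, β = 3.358

Write ν = α+β; then α = μν and Var = μ(1−μ)/(ν+1).
ν = μ(1−μ)/Var − 1 = 0.211191/0.0363 − 1 = 4.8179.
α = 0.303·4.8179 = 1.460, β = 0.697·4.8179 = 3.358.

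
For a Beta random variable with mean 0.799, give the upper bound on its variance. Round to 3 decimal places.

0.161

For fixed mean μ the Beta variance is μ(1−μ)/(α+β+1), increasing as α+β decreases.
Its least upper bound (not attained) is μ(1−μ) = 0.799·0.201 = 0.161.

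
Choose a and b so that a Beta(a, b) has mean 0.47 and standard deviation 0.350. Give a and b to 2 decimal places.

a = 0.49, b = 0.55

First σ² = 0.122500. Setting a = μn, b = (1−μ)n with n = a+b,
μ(1−μ)/(n+1) = 0.122500 ⇒ n+1 = 0.2491/0.122500 = 2.0335 ⇒ n = 1.0335.
Hence a = 0.47×1.0335 = 0.49, b = 0.53×1.0335 = 0.55.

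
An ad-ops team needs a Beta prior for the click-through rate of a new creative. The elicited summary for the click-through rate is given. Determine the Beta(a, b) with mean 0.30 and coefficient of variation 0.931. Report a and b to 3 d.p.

a = 0.508, b = 1.184

Var = (CV·μ)² = (0.931×0.30)² = 0.078008.
a+b = μ(1−μ)/Var − 1 = 0.2100/0.078008 − 1 = 1.6920.
Thus a = 0.30·1.6920 = 0.508 and b = 0.70·1.6920 = 1.184.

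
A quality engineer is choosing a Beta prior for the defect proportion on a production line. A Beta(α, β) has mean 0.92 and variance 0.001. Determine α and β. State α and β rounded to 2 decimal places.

α = 66.79, β = 5.81

Let s = α+β. The Beta variance is μ(1−μ)/(s+1).
So s+1 = μ(1−μ)/σ² = (0.92×0.08)/0.001 = 0.0736/0.001 = 73.6000, giving s = 72.6000.
Then α = μs = 0.92×72.6000 = 66.79 and β = (1−μ)s = 0.08×72.6000 = 5.81.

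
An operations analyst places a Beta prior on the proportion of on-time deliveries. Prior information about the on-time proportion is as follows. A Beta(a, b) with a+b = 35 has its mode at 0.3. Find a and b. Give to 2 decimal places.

a = 10.90, b = 24.10

Mode = (a−1)/(κ−2) with κ = a+b, so a−1 = 0.3·33 = 9.90.
a = 10.90; b = κ − a = 24.10.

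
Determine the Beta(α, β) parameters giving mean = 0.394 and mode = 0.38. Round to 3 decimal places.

With s = α+β: μ = α/s and mode = (α−1)/(s−2). Eliminating α = μs,
μs − 1 = m(s−2) ⇒ s(μ−m) = 1−2m ⇒ s = 0.24/0.014 = 17.1429.
So α = μs = 6.754, β = (1−μ)s = 10.389.

α = 6.754, β = 10.389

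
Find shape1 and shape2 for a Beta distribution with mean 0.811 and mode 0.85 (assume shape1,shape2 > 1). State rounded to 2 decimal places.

With s = shape1+shape2: μ = shape1/s and mode = (shape1−1)/(s−2). Eliminating shape1 = μs,
μs − 1 = m(s−2) ⇒ s(μ−m) = 1−2m ⇒ s = -0.70/-0.039 = 17.9487.
So shape1 = μs = 14.56, shape2 = (1−μ)s = 3.39.

shape1 = 14.56, shape2 = 3.39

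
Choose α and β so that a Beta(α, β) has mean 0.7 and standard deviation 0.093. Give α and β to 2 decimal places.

Variance = 0.093² = 0.008649. The moment-matching identity α+β = μ(1−μ)/Var − 1 gives
α+β = 0.21/0.008649 − 1 = 23.2803, so α = μ·23.2803 = 16.30 and β = (1−μ)·23.2803 = 6.98.

α = 16.30, β = 6.98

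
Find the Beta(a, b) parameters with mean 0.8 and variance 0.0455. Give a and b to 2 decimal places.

Write ν = a+b; then a = μν and Var = μ(1−μ)/(ν+1).
ν = μ(1−μ)/Var − 1 = 0.16/0.0455 − 1 = 2.5165.
a = 0.8·2.5165 = 2.01, b = 0.2·2.5165 = 0.50.

a = 2.01, b = 0.50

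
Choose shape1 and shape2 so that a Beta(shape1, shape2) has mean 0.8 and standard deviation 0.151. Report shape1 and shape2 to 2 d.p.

shape1 = 4.81, shape2 = 1.20

σ² = 0.151² = 0.022801.
With s = shape1+shape2, Var = μ(1−μ)/(s+1), so s+1 = (0.8×0.2)/0.022801 = 7.0172 and s = 6.0172.
shape1 = μs = 4.81, shape2 = (1−μ)s = 1.20.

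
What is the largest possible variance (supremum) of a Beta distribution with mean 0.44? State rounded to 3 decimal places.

0.246

Var = μ(1−μ)/(α+β+1), which approaches μ(1−μ) as α+β → 0.
So the supremum is μ(1−μ) = 0.44×0.56 = 0.246.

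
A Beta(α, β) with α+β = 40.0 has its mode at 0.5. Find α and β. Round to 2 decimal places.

α = 20.00, β = 20.00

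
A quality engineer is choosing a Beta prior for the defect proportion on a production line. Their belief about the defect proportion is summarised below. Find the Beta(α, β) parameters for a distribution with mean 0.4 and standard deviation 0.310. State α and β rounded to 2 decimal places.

α = 0.60, β = 0.90

First σ² = 0.096100. Setting α = μn, β = (1−μ)n with n = α+β,
μ(1−μ)/(n+1) = 0.096100 ⇒ n+1 = 0.24/0.096100 = 2.4974 ⇒ n = 1.4974.
Hence α = 0.4×1.4974 = 0.60, β = 0.6×1.4974 = 0.90.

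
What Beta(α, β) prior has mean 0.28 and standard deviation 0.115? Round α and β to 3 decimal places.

σ² = 0.115² = 0.013225.
With s = α+β, Var = μ(1−μ)/(s+1), so s+1 = (0.28×0.72)/0.013225 = 15.2439 and s = 14.2439.
α = μs = 3.988, β = (1−μ)s = 10.256.

α = 3.988, β = 10.256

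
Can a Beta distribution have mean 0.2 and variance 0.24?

For any Beta, Var(X) < E[X]·(1−E[X]).
Here μ(1−μ) = 0.2×0.8 = 0.16, and 0.24 ≥ 0.16.

No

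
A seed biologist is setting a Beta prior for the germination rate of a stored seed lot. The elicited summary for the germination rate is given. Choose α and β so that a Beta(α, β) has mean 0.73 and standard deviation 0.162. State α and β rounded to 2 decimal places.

α = 4.75, β = 1.76

First σ² = 0.026244. Setting α = μn, β = (1−μ)n with n = α+β,
μ(1−μ)/(n+1) = 0.026244 ⇒ n+1 = 0.1971/0.026244 = 7.5103 ⇒ n = 6.5103.
Hence α = 0.73×6.5103 = 4.75, β = 0.27×6.5103 = 1.76.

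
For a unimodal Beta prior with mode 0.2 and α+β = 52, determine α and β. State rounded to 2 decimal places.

α = 11.00, β = 41.00

Mode = (α−1)/(κ−2) with κ = α+β, so α−1 = 0.2·50 = 10.00.
α = 11.00; β = κ − α = 41.00.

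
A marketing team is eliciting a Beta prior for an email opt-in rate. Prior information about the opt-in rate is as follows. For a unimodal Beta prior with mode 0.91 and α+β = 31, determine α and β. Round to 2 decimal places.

α = 27.39, β = 3.61

Mode = (α−1)/(κ−2) with κ = α+β, so α−1 = 0.91·29 = 26.39.
α = 27.39; β = κ − α = 3.61.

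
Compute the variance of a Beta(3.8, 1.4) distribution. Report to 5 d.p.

Var = αβ/[(α+β)²(α+β+1)] = (3.8×1.4)/(5.2²×6.2) = 5.32/167.648 = 0.03173.

0.03173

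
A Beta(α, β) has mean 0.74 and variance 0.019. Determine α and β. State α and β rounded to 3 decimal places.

α = 6.753, β = 2.373

Write ν = α+β; then α = μν and Var = μ(1−μ)/(ν+1).
ν = μ(1−μ)/Var − 1 = 0.1924/0.019 − 1 = 9.1263.
α = 0.74·9.1263 = 6.753, β = 0.26·9.1263 = 2.373.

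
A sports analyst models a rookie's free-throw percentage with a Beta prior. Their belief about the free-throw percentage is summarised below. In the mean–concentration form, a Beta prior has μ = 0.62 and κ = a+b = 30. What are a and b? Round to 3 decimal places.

a = 18.600, b = 11.400

a = μκ = 0.62×30 = 18.600 and b = (1−μ)κ = 0.38×30 = 11.400.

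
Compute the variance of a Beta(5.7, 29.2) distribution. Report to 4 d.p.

0.0038

Var = αβ/[(α+β)²(α+β+1)] = (5.7×29.2)/(34.9²×35.9) = 166.44/43726.559 = 0.0038.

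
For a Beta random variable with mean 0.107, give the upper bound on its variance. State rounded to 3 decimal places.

0.096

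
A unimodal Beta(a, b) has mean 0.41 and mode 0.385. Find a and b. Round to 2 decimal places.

a = 3.77, b = 5.43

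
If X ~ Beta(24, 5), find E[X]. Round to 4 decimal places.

E[X] = α/(α+β) = 24/29 = 0.8276.

0.8276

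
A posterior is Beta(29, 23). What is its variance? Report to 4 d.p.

0.0047

α+β = 52 and αβ = 667, so Var = αβ/[(α+β)²(α+β+1)] = 667/143312 = 0.0047.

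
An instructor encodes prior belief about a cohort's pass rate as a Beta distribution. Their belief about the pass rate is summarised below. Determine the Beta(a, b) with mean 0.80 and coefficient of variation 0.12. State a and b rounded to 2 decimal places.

a = 13.09, b = 3.27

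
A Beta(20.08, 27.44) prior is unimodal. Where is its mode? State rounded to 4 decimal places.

0.4192

With α,β > 1, mode = (α−1)/(α+β−2) = 19.08/45.52 = 0.4192.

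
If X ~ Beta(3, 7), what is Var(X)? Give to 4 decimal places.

μ = 3/10 = 0.300000; Var = μ(1−μ)/(α+β+1) = 0.2100000/11 = 0.0191.

0.0191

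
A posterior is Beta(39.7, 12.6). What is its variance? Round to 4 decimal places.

α+β = 52.3 and αβ = 500.22, so Var = αβ/[(α+β)²(α+β+1)] = 500.22/145790.957 = 0.0034.

0.0034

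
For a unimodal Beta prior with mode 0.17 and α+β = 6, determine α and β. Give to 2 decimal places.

For α,β>1 the mode is (α−1)/(α+β−2), so α = mode·(κ−2)+1 = 0.17×4+1 = 1.68.
And β = (1−mode)·(κ−2)+1 = 0.83×4+1 = 4.32.

α = 1.68, β = 4.32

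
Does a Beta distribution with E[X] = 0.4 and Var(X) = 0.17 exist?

For any Beta, Var(X) < E[X]·(1−E[X]).
Here μ(1−μ) = 0.4×0.6 = 0.24, and 0.17 < 0.24.

Yes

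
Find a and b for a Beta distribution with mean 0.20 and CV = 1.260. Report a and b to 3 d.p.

σ = CV·μ = 1.260×0.20 = 0.25200, so σ² = 0.063504.
s+1 = μ(1−μ)/σ² = 0.1600/0.063504 = 2.5195, so s = a+b = 1.5195.
a = μs = 0.304, b = (1−μ)s = 1.216.

a = 0.304, b = 1.216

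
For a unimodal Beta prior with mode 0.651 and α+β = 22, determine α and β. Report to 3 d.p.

Since the density peak of Beta(α,β) is at (α−1)/(α+β−2),
α = 1 + 0.651(22−2) = 14.020 and β = 22 − 14.020 = 7.980.

α = 14.020, β = 7.980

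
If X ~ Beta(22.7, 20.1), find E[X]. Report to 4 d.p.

0.5304

The Beta mean is α/(α+β) = 22.7/(22.7+20.1) = 0.5304.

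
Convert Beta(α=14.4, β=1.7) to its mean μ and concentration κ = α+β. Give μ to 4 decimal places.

μ = 0.8944, κ = 16.1

κ = α+β = 14.4+1.7 = 16.1; μ = α/κ = 14.4/16.1 = 0.8944.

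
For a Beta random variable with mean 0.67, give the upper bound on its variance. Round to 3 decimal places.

For fixed mean μ the Beta variance is μ(1−μ)/(α+β+1), increasing as α+β decreases.
Its least upper bound (not attained) is μ(1−μ) = 0.67·0.33 = 0.221.

0.221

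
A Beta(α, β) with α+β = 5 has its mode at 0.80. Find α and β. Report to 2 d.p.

α = 3.40, β = 1.60

For α,β>1 the mode is (α−1)/(α+β−2), so α = mode·(κ−2)+1 = 0.80×3+1 = 3.40.
And β = (1−mode)·(κ−2)+1 = 0.20×3+1 = 1.60.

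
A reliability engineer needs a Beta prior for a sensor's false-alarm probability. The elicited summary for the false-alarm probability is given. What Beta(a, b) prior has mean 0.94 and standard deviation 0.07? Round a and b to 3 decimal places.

σ² = 0.07² = 0.0049.
With s = a+b, Var = μ(1−μ)/(s+1), so s+1 = (0.94×0.06)/0.0049 = 11.5102 and s = 10.5102.
a = μs = 9.880, b = (1−μ)s = 0.631.

a = 9.880, b = 0.631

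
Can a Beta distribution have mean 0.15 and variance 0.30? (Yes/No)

The Beta variance bound is σ² < μ(1−μ).
Here μ(1−μ) = 0.15×0.85 = 0.1275, and 0.30 ≥ 0.1275.

No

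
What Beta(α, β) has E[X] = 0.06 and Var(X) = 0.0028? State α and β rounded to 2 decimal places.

By moment matching, α+β = μ(1−μ)/σ² − 1 = (0.06·0.94)/0.0028 − 1 = 20.1429 − 1 = 19.1429.
Since α/(α+β) = μ, α = 0.06·19.1429 = 1.15 and β = 0.94·19.1429 = 17.99.

α = 1.15, β = 17.99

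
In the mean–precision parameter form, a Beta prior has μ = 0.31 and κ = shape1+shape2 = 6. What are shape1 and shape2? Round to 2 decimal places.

Split κ in proportion μ : (1−μ): shape1 = 0.31·6 = 1.86, shape2 = 6 − 1.86 = 4.14.

shape1 = 1.86, shape2 = 4.14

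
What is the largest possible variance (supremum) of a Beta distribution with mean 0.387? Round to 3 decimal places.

0.237

For fixed mean μ the Beta variance is μ(1−μ)/(α+β+1), increasing as α+β decreases.
Its least upper bound (not attained) is μ(1−μ) = 0.387·0.613 = 0.237.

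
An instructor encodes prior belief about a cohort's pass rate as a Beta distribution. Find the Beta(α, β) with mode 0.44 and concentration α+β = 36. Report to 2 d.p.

α = 15.96, β = 20.04

Mode = (α−1)/(κ−2) with κ = α+β, so α−1 = 0.44·34 = 14.96.
α = 15.96; β = κ − α = 20.04.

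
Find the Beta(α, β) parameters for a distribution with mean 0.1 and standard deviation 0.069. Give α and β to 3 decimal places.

First σ² = 0.004761. Setting α = μn, β = (1−μ)n with n = α+β,
μ(1−μ)/(n+1) = 0.004761 ⇒ n+1 = 0.09/0.004761 = 18.9036 ⇒ n = 17.9036.
Hence α = 0.1×17.9036 = 1.790, β = 0.9×17.9036 = 16.113.

α = 1.790, β = 16.113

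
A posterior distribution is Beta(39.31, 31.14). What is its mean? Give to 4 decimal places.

The Beta mean is α/(α+β) = 39.31/(39.31+31.14) = 0.5580.

0.5580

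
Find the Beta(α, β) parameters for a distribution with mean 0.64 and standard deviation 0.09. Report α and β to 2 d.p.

α = 17.56, β = 9.88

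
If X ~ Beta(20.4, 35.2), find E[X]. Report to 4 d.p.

The Beta mean is α/(α+β) = 20.4/(20.4+35.2) = 0.3669.

0.3669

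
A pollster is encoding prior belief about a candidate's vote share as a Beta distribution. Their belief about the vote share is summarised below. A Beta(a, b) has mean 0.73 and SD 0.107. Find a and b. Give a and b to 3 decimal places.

a = 11.837, b = 4.378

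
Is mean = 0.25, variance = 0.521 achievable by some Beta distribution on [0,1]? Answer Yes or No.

No

A Beta with mean μ has variance μ(1−μ)/(α+β+1) < μ(1−μ).
Here μ(1−μ) = 0.25×0.75 = 0.1875, and 0.521 ≥ 0.1875.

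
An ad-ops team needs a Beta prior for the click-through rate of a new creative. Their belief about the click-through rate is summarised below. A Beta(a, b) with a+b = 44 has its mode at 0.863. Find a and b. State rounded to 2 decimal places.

a = 37.25, b = 6.75

For a,b>1 the mode is (a−1)/(a+b−2), so a = mode·(κ−2)+1 = 0.863×42+1 = 37.25.
And b = (1−mode)·(κ−2)+1 = 0.137×42+1 = 6.75.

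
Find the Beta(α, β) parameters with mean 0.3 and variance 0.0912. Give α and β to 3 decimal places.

Let s = α+β. The Beta variance is μ(1−μ)/(s+1).
So s+1 = μ(1−μ)/σ² = (0.3×0.7)/0.0912 = 0.21/0.0912 = 2.3026, giving s = 1.3026.
Then α = μs = 0.3×1.3026 = 0.391 and β = (1−μ)s = 0.7×1.3026 = 0.912.

α = 0.391, β = 0.912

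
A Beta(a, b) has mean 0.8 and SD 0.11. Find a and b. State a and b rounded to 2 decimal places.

Variance = 0.11² = 0.0121. The moment-matching identity a+b = μ(1−μ)/Var − 1 gives
a+b = 0.16/0.0121 − 1 = 12.2231, so a = μ·12.2231 = 9.78 and b = (1−μ)·12.2231 = 2.44.

a = 9.78, b = 2.44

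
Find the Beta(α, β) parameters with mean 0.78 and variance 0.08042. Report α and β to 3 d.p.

Let s = α+β. The Beta variance is μ(1−μ)/(s+1).
So s+1 = μ(1−μ)/σ² = (0.78×0.22)/0.08042 = 0.1716/0.08042 = 2.1338, giving s = 1.1338.
Then α = μs = 0.78×1.1338 = 0.884 and β = (1−μ)s = 0.22×1.1338 = 0.249.

α = 0.884, β = 0.249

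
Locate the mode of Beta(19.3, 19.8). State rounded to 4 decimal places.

0.4933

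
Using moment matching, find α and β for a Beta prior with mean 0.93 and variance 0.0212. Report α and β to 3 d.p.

Let s = α+β. The Beta variance is μ(1−μ)/(s+1).
So s+1 = μ(1−μ)/σ² = (0.93×0.07)/0.0212 = 0.0651/0.0212 = 3.0708, giving s = 2.0708.
Then α = μs = 0.93×2.0708 = 1.926 and β = (1−μ)s = 0.07×2.0708 = 0.145.

α = 1.926, β = 0.145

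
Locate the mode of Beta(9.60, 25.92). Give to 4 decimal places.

0.2566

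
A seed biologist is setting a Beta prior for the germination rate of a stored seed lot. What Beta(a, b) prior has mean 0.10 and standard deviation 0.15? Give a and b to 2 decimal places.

σ² = 0.15² = 0.0225.
With s = a+b, Var = μ(1−μ)/(s+1), so s+1 = (0.10×0.90)/0.0225 = 4.0000 and s = 3.0000.
a = μs = 0.30, b = (1−μ)s = 2.70.

a = 0.30, b = 2.70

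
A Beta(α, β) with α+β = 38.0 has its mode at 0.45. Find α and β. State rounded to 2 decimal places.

α = 17.20, β = 20.80

For α,β>1 the mode is (α−1)/(α+β−2), so α = mode·(κ−2)+1 = 0.45×36.0+1 = 17.20.
And β = (1−mode)·(κ−2)+1 = 0.55×36.0+1 = 20.80.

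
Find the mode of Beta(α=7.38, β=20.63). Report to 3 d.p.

0.245

The density x^(α−1)(1−x)^(β−1) is maximised at (α−1)/(α+β−2) = 6.38/26.01 = 0.245.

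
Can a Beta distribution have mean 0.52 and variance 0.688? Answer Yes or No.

No

The Beta variance bound is σ² < μ(1−μ).
Here μ(1−μ) = 0.52×0.48 = 0.2496, and 0.688 ≥ 0.2496.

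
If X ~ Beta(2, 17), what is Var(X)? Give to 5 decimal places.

μ = 2/19 = 0.105263; Var = μ(1−μ)/(α+β+1) = 0.0941828/20 = 0.00471.

0.00471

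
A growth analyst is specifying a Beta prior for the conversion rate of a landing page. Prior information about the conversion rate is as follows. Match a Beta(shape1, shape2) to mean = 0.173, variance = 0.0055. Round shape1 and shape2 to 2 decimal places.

shape1 = 4.33, shape2 = 20.69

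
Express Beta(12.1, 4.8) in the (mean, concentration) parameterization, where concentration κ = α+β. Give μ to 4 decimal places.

μ = 0.7160, κ = 16.9

κ = α+β = 12.1+4.8 = 16.9; μ = α/κ = 12.1/16.9 = 0.7160.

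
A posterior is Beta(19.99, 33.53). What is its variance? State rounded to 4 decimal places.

0.0043

α+β = 53.52 and αβ = 670.2647, so Var = αβ/[(α+β)²(α+β+1)] = 670.2647/156166.564608 = 0.0043.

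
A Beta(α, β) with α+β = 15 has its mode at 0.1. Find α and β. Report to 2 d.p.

For α,β>1 the mode is (α−1)/(α+β−2), so α = mode·(κ−2)+1 = 0.1×13+1 = 2.30.
And β = (1−mode)·(κ−2)+1 = 0.9×13+1 = 12.70.

α = 2.30, β = 12.70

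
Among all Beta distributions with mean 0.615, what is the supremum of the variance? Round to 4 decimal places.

For fixed mean μ the Beta variance is μ(1−μ)/(α+β+1), increasing as α+β decreases.
Its least upper bound (not attained) is μ(1−μ) = 0.615·0.385 = 0.2368.

0.2368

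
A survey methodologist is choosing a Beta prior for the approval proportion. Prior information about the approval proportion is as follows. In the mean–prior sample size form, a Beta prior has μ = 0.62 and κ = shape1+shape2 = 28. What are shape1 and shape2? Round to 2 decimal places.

shape1 = μκ = 0.62×28 = 17.36 and shape2 = (1−μ)κ = 0.38×28 = 10.64.

shape1 = 17.36, shape2 = 10.64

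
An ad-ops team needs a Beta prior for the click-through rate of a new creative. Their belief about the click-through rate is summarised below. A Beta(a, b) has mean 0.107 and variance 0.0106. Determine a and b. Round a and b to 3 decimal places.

a = 0.858, b = 7.157

By moment matching, a+b = μ(1−μ)/σ² − 1 = (0.107·0.893)/0.0106 − 1 = 9.0142 − 1 = 8.0142.
Since a/(a+b) = μ, a = 0.107·8.0142 = 0.858 and b = 0.893·8.0142 = 7.157.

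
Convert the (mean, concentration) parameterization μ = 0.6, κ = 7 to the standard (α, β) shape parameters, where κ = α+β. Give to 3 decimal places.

α = 4.200, β = 2.800

Split κ in proportion μ : (1−μ): α = 0.6·7 = 4.200, β = 7 − 4.200 = 2.800.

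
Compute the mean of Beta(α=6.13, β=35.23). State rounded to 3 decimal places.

The Beta mean is α/(α+β) = 6.13/(6.13+35.23) = 0.148.

0.148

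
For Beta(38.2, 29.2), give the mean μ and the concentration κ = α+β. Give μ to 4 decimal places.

κ = α+β = 38.2+29.2 = 67.4; μ = α/κ = 38.2/67.4 = 0.5668.

μ = 0.5668, κ = 67.4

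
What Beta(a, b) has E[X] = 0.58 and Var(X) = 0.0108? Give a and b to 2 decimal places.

Write ν = a+b; then a = μν and Var = μ(1−μ)/(ν+1).
ν = μ(1−μ)/Var − 1 = 0.2436/0.0108 − 1 = 21.5556.
a = 0.58·21.5556 = 12.50, b = 0.42·21.5556 = 9.05.

a = 12.50, b = 9.05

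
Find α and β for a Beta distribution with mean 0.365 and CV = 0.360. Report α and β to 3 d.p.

α = 4.535, β = 7.889

Var = (CV·μ)² = (0.360×0.365)² = 0.017266.
α+β = μ(1−μ)/Var − 1 = 0.231775/0.017266 − 1 = 12.4238.
Thus α = 0.365·12.4238 = 4.535 and β = 0.635·12.4238 = 7.889.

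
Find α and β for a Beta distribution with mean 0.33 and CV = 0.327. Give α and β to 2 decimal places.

α = 5.94, β = 12.05

Var = (CV·μ)² = (0.327×0.33)² = 0.011645.
α+β = μ(1−μ)/Var − 1 = 0.2211/0.011645 − 1 = 17.9874.
Thus α = 0.33·17.9874 = 5.94 and β = 0.67·17.9874 = 12.05.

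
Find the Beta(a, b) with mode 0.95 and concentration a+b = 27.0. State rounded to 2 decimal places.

Since the density peak of Beta(a,b) is at (a−1)/(a+b−2),
a = 1 + 0.95(27.0−2) = 24.75 and b = 27.0 − 24.75 = 2.25.

a = 24.75, b = 2.25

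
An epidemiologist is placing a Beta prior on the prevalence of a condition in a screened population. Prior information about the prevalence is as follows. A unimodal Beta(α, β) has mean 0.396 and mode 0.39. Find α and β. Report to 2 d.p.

α = 14.52, β = 22.15

With s = α+β: μ = α/s and mode = (α−1)/(s−2). Eliminating α = μs,
μs − 1 = m(s−2) ⇒ s(μ−m) = 1−2m ⇒ s = 0.22/0.006 = 36.6667.
So α = μs = 14.52, β = (1−μ)s = 22.15.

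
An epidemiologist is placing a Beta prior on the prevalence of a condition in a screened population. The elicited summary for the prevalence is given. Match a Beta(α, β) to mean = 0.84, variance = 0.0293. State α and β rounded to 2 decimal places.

Write ν = α+β; then α = μν and Var = μ(1−μ)/(ν+1).
ν = μ(1−μ)/Var − 1 = 0.1344/0.0293 − 1 = 3.5870.
α = 0.84·3.5870 = 3.01, β = 0.16·3.5870 = 0.57.

α = 3.01, β = 0.57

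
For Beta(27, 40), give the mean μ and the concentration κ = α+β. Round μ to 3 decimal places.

μ = 0.403, κ = 67

κ = α+β = 27+40 = 67; μ = α/κ = 27/67 = 0.403.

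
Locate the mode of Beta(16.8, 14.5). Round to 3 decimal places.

0.539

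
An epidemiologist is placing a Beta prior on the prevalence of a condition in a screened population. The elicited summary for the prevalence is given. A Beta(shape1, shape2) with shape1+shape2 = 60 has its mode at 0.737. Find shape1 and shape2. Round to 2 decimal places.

Mode = (shape1−1)/(κ−2) with κ = shape1+shape2, so shape1−1 = 0.737·58 = 42.75.
shape1 = 43.75; shape2 = κ − shape1 = 16.25.

shape1 = 43.75, shape2 = 16.25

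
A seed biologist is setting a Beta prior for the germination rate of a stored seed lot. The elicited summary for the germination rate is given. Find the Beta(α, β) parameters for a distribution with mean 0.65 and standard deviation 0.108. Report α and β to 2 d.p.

α = 12.03, β = 6.48

First σ² = 0.011664. Setting α = μn, β = (1−μ)n with n = α+β,
μ(1−μ)/(n+1) = 0.011664 ⇒ n+1 = 0.2275/0.011664 = 19.5045 ⇒ n = 18.5045.
Hence α = 0.65×18.5045 = 12.03, β = 0.35×18.5045 = 6.48.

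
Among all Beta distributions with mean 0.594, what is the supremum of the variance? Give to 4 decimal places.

0.2412

Var = μ(1−μ)/(α+β+1), which approaches μ(1−μ) as α+β → 0.
So the supremum is μ(1−μ) = 0.594×0.406 = 0.2412.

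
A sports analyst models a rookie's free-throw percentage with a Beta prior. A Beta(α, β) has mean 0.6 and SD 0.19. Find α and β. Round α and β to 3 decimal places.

α = 3.389, β = 2.259

σ² = 0.19² = 0.0361.
With s = α+β, Var = μ(1−μ)/(s+1), so s+1 = (0.6×0.4)/0.0361 = 6.6482 and s = 5.6482.
α = μs = 3.389, β = (1−μ)s = 2.259.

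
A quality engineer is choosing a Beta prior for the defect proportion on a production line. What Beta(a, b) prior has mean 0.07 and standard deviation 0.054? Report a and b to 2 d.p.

a = 1.49, b = 19.83

Variance = 0.054² = 0.002916. The moment-matching identity a+b = μ(1−μ)/Var − 1 gives
a+b = 0.0651/0.002916 − 1 = 21.3251, so a = μ·21.3251 = 1.49 and b = (1−μ)·21.3251 = 19.83.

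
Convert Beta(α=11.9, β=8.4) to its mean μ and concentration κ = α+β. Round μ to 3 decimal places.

μ = 0.586, κ = 20.3

κ = α+β = 11.9+8.4 = 20.3; μ = α/κ = 11.9/20.3 = 0.586.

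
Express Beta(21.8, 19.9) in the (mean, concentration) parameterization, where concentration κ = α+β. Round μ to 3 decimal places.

κ = α+β = 21.8+19.9 = 41.7; μ = α/κ = 21.8/41.7 = 0.523.

μ = 0.523, κ = 41.7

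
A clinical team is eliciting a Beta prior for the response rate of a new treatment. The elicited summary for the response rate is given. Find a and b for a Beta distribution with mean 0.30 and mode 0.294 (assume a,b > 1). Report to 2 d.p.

With s = a+b: μ = a/s and mode = (a−1)/(s−2). Eliminating a = μs,
μs − 1 = m(s−2) ⇒ s(μ−m) = 1−2m ⇒ s = 0.412/0.006 = 68.6667.
So a = μs = 20.60, b = (1−μ)s = 48.07.

a = 20.60, b = 48.07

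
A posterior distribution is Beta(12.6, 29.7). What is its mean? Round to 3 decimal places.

0.298

The Beta mean is α/(α+β) = 12.6/(12.6+29.7) = 0.298.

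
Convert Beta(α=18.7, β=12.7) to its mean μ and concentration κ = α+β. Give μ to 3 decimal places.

μ = 0.596, κ = 31.4

κ = α+β = 18.7+12.7 = 31.4; μ = α/κ = 18.7/31.4 = 0.596.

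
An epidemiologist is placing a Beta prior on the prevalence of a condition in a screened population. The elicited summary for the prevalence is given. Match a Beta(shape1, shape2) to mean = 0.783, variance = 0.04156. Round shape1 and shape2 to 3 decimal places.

shape1 = 2.418, shape2 = 0.670

Let s = shape1+shape2. The Beta variance is μ(1−μ)/(s+1).
So s+1 = μ(1−μ)/σ² = (0.783×0.217)/0.04156 = 0.169911/0.04156 = 4.0883, giving s = 3.0883.
Then shape1 = μs = 0.783×3.0883 = 2.418 and shape2 = (1−μ)s = 0.217×3.0883 = 0.670.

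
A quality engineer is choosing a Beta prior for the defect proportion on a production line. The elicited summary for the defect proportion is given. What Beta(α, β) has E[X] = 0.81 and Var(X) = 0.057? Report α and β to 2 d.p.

By moment matching, α+β = μ(1−μ)/σ² − 1 = (0.81·0.19)/0.057 − 1 = 2.7000 − 1 = 1.7000.
Since α/(α+β) = μ, α = 0.81·1.7000 = 1.38 and β = 0.19·1.7000 = 0.32.

α = 1.38, β = 0.32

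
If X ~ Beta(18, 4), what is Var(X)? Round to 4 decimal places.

0.0065

μ = 18/22 = 0.818182; Var = μ(1−μ)/(α+β+1) = 0.1487603/23 = 0.0065.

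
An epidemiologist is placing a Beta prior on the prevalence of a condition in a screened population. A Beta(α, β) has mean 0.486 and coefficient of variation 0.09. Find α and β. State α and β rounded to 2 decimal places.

Var = (CV·μ)² = (0.09×0.486)² = 0.001913.
α+β = μ(1−μ)/Var − 1 = 0.249804/0.001913 − 1 = 129.5695.
Thus α = 0.486·129.5695 = 62.97 and β = 0.514·129.5695 = 66.60.

α = 62.97, β = 66.60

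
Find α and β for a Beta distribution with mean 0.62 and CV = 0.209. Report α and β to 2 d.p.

α = 8.08, β = 4.95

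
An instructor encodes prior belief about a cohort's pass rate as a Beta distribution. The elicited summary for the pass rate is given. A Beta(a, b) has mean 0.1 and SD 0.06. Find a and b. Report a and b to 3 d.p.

σ² = 0.06² = 0.0036.
With s = a+b, Var = μ(1−μ)/(s+1), so s+1 = (0.1×0.9)/0.0036 = 25.0000 and s = 24.0000.
a = μs = 2.400, b = (1−μ)s = 21.600.

a = 2.400, b = 21.600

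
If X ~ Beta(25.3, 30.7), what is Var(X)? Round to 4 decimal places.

Var = αβ/[(α+β)²(α+β+1)] = (25.3×30.7)/(56.0²×57.0) = 776.71/178752.000 = 0.0043.

0.0043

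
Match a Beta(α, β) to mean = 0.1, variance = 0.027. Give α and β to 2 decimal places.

Let s = α+β. The Beta variance is μ(1−μ)/(s+1).
So s+1 = μ(1−μ)/σ² = (0.1×0.9)/0.027 = 0.09/0.027 = 3.3333, giving s = 2.3333.
Then α = μs = 0.1×2.3333 = 0.23 and β = (1−μ)s = 0.9×2.3333 = 2.10.

α = 0.23, β = 2.10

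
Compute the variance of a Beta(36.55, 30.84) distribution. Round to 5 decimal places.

Var = αβ/[(α+β)²(α+β+1)] = (36.55×30.84)/(67.39²×68.39) = 1127.2020/310587.173519 = 0.00363.

0.00363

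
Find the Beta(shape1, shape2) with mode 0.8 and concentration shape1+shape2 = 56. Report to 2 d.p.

Mode = (shape1−1)/(κ−2) with κ = shape1+shape2, so shape1−1 = 0.8·54 = 43.20.
shape1 = 44.20; shape2 = κ − shape1 = 11.80.

shape1 = 44.20, shape2 = 11.80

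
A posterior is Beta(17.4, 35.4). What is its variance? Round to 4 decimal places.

α+β = 52.8 and αβ = 615.96, so Var = αβ/[(α+β)²(α+β+1)] = 615.96/149985.792 = 0.0041.

0.0041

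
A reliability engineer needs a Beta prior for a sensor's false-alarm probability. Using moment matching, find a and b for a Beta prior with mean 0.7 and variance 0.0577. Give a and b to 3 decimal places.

a = 1.848, b = 0.792

Write ν = a+b; then a = μν and Var = μ(1−μ)/(ν+1).
ν = μ(1−μ)/Var − 1 = 0.21/0.0577 − 1 = 2.6395.
a = 0.7·2.6395 = 1.848, b = 0.3·2.6395 = 0.792.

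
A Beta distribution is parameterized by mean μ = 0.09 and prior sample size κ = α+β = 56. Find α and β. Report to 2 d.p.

α = 5.04, β = 50.96

α = μκ = 0.09×56 = 5.04 and β = (1−μ)κ = 0.91×56 = 50.96.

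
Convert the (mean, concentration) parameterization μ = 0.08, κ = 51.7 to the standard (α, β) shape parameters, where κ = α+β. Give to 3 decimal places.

α = 4.136, β = 47.564

α = μκ = 0.08×51.7 = 4.136 and β = (1−μ)κ = 0.92×51.7 = 47.564.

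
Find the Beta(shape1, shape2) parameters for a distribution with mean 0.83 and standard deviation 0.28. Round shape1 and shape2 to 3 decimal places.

σ² = 0.28² = 0.0784.
With s = shape1+shape2, Var = μ(1−μ)/(s+1), so s+1 = (0.83×0.17)/0.0784 = 1.7997 and s = 0.7997.
shape1 = μs = 0.664, shape2 = (1−μ)s = 0.136.

shape1 = 0.664, shape2 = 0.136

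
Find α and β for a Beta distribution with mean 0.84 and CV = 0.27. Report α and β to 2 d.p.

α = 1.35, β = 0.26

σ = CV·μ = 0.27×0.84 = 0.22680, so σ² = 0.051438.
s+1 = μ(1−μ)/σ² = 0.1344/0.051438 = 2.6128, so s = α+β = 1.6128.
α = μs = 1.35, β = (1−μ)s = 0.26.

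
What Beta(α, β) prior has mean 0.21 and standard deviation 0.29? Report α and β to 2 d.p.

α = 0.20, β = 0.77

Variance = 0.29² = 0.0841. The moment-matching identity α+β = μ(1−μ)/Var − 1 gives
α+β = 0.1659/0.0841 − 1 = 0.9727, so α = μ·0.9727 = 0.20 and β = (1−μ)·0.9727 = 0.77.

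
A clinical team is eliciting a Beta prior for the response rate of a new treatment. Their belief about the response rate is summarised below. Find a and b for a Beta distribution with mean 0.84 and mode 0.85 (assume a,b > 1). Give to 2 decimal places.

With s = a+b: μ = a/s and mode = (a−1)/(s−2). Eliminating a = μs,
μs − 1 = m(s−2) ⇒ s(μ−m) = 1−2m ⇒ s = -0.70/-0.01 = 70.0000.
So a = μs = 58.80, b = (1−μ)s = 11.20.

a = 58.80, b = 11.20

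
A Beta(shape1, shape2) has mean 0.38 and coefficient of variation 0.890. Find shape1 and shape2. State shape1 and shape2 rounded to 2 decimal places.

shape1 = 0.40, shape2 = 0.66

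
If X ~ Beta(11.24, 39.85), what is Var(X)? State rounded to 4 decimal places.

0.0033

Var = αβ/[(α+β)²(α+β+1)] = (11.24×39.85)/(51.09²×52.09) = 447.9140/135964.698129 = 0.0033.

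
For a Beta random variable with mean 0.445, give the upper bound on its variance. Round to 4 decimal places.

0.2470

Var = μ(1−μ)/(α+β+1), which approaches μ(1−μ) as α+β → 0.
So the supremum is μ(1−μ) = 0.445×0.555 = 0.2470.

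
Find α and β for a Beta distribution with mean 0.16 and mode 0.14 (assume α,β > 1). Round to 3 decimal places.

α = 5.760, β = 30.240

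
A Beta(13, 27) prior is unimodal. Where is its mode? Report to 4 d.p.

The density x^(α−1)(1−x)^(β−1) is maximised at (α−1)/(α+β−2) = 12/38 = 0.3158.

0.3158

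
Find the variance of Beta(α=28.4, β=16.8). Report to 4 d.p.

0.0051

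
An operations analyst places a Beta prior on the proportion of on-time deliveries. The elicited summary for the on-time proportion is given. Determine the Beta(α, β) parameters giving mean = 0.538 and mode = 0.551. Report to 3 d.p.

α = 4.221, β = 3.625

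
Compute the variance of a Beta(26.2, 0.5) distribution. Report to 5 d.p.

Var = αβ/[(α+β)²(α+β+1)] = (26.2×0.5)/(26.7²×27.7) = 13.10/19747.053 = 0.00066.

0.00066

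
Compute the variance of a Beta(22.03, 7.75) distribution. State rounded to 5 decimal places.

0.00625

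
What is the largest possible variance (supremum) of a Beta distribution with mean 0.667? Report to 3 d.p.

0.222

Var = μ(1−μ)/(α+β+1), which approaches μ(1−μ) as α+β → 0.
So the supremum is μ(1−μ) = 0.667×0.333 = 0.222.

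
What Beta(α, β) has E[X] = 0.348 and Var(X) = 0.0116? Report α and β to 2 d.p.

α = 6.46, β = 12.10

Write ν = α+β; then α = μν and Var = μ(1−μ)/(ν+1).
ν = μ(1−μ)/Var − 1 = 0.226896/0.0116 − 1 = 18.5600.
α = 0.348·18.5600 = 6.46, β = 0.652·18.5600 = 12.10.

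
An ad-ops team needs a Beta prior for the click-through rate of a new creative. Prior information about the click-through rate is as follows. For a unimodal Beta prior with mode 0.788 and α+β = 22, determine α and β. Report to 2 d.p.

α = 16.76, β = 5.24

For α,β>1 the mode is (α−1)/(α+β−2), so α = mode·(κ−2)+1 = 0.788×20+1 = 16.76.
And β = (1−mode)·(κ−2)+1 = 0.212×20+1 = 5.24.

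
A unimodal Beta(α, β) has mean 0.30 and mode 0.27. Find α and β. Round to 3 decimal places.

With s = α+β: μ = α/s and mode = (α−1)/(s−2). Eliminating α = μs,
μs − 1 = m(s−2) ⇒ s(μ−m) = 1−2m ⇒ s = 0.46/0.03 = 15.3333.
So α = μs = 4.600, β = (1−μ)s = 10.733.

α = 4.600, β = 10.733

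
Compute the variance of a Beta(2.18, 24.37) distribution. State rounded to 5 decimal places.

0.00274

μ = 2.18/26.55 = 0.082109; Var = μ(1−μ)/(α+β+1) = 0.0753673/27.55 = 0.00274.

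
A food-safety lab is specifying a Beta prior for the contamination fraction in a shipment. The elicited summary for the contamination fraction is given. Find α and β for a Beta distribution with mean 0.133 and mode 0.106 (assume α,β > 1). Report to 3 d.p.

α = 3.882, β = 25.304

Let s = α+β. Mean gives α = μs = 0.133s; mode gives (α−1)/(s−2) = 0.106.
Substituting: 0.133s − 1 = 0.106(s−2) = 0.106s − 0.212, so 0.027s = 0.788 and s = 29.1852.
Then α = 0.133×29.1852 = 3.882 and β = s−α = 25.304.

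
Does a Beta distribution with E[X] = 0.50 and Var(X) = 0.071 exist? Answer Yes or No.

The Beta variance bound is σ² < μ(1−μ).
Here μ(1−μ) = 0.50×0.50 = 0.2500, and 0.071 < 0.2500.

Yes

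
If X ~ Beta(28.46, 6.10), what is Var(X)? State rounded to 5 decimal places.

α+β = 34.56 and αβ = 173.6060, so Var = αβ/[(α+β)²(α+β+1)] = 173.6060/42472.636416 = 0.00409.

0.00409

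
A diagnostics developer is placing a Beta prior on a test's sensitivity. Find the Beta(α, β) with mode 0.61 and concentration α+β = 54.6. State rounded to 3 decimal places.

α = 33.086, β = 21.514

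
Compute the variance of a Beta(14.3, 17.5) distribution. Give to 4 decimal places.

Var = αβ/[(α+β)²(α+β+1)] = (14.3×17.5)/(31.8²×32.8) = 250.25/33168.672 = 0.0075.

0.0075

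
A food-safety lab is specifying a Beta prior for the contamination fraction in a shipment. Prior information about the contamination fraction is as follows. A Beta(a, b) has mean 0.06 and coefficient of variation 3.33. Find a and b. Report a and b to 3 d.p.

σ = CV·μ = 3.33×0.06 = 0.19980, so σ² = 0.039920.
s+1 = μ(1−μ)/σ² = 0.0564/0.039920 = 1.4128, so s = a+b = 0.4128.
a = μs = 0.025, b = (1−μ)s = 0.388.

a = 0.025, b = 0.388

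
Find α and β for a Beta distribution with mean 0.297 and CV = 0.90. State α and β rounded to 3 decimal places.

σ = CV·μ = 0.90×0.297 = 0.26730, so σ² = 0.071449.
s+1 = μ(1−μ)/σ² = 0.208791/0.071449 = 2.9222, so s = α+β = 1.9222.
α = μs = 0.571, β = (1−μ)s = 1.351.

α = 0.571, β = 1.351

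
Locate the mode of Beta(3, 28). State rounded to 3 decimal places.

The density x^(α−1)(1−x)^(β−1) is maximised at (α−1)/(α+β−2) = 2/29 = 0.069.

0.069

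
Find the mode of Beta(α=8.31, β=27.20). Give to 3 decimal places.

With α,β > 1, mode = (α−1)/(α+β−2) = 7.31/33.51 = 0.218.

0.218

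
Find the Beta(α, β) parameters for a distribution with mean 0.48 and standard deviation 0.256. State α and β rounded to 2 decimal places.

σ² = 0.256² = 0.065536.
With s = α+β, Var = μ(1−μ)/(s+1), so s+1 = (0.48×0.52)/0.065536 = 3.8086 and s = 2.8086.
α = μs = 1.35, β = (1−μ)s = 1.46.

α = 1.35, β = 1.46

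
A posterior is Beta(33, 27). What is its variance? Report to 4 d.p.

0.0041

μ = 33/60 = 0.550000; Var = μ(1−μ)/(α+β+1) = 0.2475000/61 = 0.0041.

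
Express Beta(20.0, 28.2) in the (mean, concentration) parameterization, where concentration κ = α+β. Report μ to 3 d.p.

κ = α+β = 20.0+28.2 = 48.2; μ = α/κ = 20.0/48.2 = 0.415.

μ = 0.415, κ = 48.2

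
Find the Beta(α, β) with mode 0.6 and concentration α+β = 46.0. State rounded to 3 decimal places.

α = 27.400, β = 18.600

Mode = (α−1)/(κ−2) with κ = α+β, so α−1 = 0.6·44.0 = 26.400.
α = 27.400; β = κ − α = 18.600.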